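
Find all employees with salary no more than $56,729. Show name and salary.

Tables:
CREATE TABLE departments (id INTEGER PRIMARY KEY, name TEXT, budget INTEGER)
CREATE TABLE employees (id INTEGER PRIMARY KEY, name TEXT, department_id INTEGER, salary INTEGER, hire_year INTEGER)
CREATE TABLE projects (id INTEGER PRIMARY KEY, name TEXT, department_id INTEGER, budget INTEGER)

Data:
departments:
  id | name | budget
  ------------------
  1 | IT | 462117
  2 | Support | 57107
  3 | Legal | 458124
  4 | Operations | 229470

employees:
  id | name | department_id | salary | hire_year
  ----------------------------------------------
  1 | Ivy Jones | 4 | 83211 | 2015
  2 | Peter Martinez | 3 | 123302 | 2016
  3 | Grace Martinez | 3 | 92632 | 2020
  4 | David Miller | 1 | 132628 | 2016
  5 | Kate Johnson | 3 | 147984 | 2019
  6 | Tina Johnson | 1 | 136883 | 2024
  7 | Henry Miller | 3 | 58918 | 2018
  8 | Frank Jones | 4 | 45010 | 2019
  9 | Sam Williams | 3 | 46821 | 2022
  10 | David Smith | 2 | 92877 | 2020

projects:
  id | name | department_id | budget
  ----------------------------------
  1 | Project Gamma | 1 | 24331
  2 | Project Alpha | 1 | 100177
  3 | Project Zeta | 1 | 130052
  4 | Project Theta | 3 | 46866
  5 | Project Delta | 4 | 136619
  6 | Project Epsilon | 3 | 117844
SELECT name, salary FROM employees WHERE salary <= 56729

Execution result:
name | salary
Frank Jones | 45010
Sam Williams | 46821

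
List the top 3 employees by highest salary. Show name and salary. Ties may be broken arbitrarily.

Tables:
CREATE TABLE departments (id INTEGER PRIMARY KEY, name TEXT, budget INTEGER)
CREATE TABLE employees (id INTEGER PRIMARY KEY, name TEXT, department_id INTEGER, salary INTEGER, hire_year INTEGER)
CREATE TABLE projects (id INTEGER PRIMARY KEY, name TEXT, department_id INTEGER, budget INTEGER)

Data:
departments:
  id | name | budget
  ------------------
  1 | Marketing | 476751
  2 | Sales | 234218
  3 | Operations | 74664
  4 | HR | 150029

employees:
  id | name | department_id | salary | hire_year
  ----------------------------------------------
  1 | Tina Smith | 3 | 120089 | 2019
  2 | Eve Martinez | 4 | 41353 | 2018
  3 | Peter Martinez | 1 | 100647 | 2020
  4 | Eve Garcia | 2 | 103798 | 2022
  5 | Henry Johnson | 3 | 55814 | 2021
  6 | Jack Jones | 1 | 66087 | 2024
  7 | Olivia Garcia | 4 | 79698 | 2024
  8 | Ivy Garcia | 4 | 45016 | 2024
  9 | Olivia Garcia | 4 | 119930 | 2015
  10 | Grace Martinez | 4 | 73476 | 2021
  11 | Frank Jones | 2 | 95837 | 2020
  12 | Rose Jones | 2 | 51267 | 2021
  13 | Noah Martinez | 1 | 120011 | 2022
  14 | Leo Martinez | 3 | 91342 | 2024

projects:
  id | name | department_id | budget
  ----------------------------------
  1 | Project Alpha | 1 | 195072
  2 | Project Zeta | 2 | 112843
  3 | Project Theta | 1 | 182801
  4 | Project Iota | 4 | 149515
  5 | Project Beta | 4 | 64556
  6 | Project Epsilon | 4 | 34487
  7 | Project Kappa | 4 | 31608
SELECT name, salary FROM employees ORDER BY salary DESC LIMIT 3

Execution result:
name | salary
Tina Smith | 120089
Noah Martinez | 120011
Olivia Garcia | 119930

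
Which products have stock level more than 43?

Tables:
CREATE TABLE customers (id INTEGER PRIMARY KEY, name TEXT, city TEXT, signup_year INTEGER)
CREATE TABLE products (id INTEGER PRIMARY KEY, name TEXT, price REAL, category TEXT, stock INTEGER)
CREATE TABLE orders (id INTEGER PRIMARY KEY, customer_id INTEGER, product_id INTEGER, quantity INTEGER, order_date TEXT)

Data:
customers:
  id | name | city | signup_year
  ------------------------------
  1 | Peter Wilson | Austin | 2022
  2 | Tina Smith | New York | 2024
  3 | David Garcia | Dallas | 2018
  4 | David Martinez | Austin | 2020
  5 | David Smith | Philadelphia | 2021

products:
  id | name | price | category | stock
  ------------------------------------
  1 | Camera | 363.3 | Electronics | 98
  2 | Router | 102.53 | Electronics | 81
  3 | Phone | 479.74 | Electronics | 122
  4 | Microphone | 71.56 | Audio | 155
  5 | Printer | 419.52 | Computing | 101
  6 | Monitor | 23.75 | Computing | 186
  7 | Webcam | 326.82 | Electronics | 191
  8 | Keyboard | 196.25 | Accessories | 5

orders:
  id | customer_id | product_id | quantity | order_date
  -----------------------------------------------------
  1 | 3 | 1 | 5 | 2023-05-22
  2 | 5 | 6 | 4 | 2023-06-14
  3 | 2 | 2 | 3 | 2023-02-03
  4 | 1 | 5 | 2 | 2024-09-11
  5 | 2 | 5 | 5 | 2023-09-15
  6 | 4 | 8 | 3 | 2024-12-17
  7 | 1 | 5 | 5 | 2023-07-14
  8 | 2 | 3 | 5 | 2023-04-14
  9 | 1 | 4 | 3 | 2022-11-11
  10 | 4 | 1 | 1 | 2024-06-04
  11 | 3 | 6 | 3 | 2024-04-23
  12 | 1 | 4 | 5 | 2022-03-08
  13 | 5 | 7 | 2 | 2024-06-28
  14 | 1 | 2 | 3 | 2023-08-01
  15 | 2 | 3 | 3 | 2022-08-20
SELECT name, stock FROM products WHERE stock > 43

Execution result:
name | stock
Camera | 98
Router | 81
Phone | 122
Microphone | 155
Printer | 101
Monitor | 186
Webcam | 191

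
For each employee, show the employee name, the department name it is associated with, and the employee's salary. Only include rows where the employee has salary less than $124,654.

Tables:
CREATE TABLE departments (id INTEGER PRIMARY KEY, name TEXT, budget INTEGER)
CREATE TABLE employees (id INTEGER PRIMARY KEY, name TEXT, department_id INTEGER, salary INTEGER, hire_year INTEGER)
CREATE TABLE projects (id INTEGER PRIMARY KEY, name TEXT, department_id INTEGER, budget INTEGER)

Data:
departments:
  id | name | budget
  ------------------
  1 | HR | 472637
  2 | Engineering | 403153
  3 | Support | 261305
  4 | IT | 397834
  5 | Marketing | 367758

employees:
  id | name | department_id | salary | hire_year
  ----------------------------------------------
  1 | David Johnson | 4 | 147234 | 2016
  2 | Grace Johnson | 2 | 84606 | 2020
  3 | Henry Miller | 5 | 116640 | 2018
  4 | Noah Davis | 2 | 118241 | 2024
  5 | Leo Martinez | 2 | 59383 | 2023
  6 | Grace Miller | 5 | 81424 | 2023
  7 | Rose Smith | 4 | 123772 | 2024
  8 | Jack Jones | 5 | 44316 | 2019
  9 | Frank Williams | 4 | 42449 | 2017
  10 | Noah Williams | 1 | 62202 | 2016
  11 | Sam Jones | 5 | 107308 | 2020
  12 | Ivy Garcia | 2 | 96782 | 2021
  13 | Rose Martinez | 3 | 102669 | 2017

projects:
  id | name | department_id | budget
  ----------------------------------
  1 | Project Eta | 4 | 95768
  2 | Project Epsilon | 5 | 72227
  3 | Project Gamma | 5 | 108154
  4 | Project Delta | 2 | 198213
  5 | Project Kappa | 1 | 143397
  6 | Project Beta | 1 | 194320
SELECT c.name, p.name AS department, c.salary FROM employees c JOIN departments p ON c.department_id = p.id WHERE c.salary < 124654

Execution result:
name | department | salary
Grace Johnson | Engineering | 84606
Henry Miller | Marketing | 116640
Noah Davis | Engineering | 118241
Leo Martinez | Engineering | 59383
Grace Miller | Marketing | 81424
Rose Smith | IT | 123772
Jack Jones | Marketing | 44316
Frank Williams | IT | 42449
Noah Williams | HR | 62202
Sam Jones | Marketing | 107308
Ivy Garcia | Engineering | 96782
Rose Martinez | Support | 102669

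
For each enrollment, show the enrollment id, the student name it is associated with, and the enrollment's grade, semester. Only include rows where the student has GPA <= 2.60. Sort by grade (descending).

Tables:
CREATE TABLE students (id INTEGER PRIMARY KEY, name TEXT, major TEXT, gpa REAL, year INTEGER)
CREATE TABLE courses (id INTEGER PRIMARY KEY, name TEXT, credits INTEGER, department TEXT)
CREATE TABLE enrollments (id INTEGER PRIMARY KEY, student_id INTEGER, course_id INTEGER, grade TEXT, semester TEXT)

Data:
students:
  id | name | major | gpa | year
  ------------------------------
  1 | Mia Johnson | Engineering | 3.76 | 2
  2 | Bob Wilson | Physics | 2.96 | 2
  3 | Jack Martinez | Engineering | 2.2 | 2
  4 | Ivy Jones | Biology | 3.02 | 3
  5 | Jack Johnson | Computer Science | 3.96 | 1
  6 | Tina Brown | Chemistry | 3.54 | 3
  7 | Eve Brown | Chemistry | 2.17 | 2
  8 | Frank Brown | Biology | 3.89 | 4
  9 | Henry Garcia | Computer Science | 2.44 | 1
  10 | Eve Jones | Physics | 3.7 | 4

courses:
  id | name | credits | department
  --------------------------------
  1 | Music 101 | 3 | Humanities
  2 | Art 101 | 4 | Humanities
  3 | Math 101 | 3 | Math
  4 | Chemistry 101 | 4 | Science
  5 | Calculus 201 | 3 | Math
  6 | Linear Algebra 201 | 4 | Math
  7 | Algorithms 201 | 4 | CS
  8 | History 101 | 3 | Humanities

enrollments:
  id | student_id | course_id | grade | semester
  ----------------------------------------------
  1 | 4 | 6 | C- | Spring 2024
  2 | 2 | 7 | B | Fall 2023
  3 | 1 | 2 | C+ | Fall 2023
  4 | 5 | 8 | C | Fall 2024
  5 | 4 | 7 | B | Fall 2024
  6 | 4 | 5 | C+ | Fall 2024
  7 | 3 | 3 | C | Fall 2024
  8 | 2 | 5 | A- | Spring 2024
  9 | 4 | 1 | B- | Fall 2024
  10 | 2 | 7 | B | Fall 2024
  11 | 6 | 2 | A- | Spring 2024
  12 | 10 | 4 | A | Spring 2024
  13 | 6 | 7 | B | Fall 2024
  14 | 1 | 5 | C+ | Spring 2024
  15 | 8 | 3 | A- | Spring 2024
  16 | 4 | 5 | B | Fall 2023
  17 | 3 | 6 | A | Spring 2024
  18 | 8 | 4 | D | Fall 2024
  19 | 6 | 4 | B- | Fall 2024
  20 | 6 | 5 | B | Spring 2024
SELECT c.id, p.name AS student, c.grade, c.semester FROM enrollments c JOIN students p ON c.student_id = p.id WHERE p.gpa <= 2.6 ORDER BY c.grade DESC

Execution result:
id | student | grade | semester
7 | Jack Martinez | C | Fall 2024
17 | Jack Martinez | A | Spring 2024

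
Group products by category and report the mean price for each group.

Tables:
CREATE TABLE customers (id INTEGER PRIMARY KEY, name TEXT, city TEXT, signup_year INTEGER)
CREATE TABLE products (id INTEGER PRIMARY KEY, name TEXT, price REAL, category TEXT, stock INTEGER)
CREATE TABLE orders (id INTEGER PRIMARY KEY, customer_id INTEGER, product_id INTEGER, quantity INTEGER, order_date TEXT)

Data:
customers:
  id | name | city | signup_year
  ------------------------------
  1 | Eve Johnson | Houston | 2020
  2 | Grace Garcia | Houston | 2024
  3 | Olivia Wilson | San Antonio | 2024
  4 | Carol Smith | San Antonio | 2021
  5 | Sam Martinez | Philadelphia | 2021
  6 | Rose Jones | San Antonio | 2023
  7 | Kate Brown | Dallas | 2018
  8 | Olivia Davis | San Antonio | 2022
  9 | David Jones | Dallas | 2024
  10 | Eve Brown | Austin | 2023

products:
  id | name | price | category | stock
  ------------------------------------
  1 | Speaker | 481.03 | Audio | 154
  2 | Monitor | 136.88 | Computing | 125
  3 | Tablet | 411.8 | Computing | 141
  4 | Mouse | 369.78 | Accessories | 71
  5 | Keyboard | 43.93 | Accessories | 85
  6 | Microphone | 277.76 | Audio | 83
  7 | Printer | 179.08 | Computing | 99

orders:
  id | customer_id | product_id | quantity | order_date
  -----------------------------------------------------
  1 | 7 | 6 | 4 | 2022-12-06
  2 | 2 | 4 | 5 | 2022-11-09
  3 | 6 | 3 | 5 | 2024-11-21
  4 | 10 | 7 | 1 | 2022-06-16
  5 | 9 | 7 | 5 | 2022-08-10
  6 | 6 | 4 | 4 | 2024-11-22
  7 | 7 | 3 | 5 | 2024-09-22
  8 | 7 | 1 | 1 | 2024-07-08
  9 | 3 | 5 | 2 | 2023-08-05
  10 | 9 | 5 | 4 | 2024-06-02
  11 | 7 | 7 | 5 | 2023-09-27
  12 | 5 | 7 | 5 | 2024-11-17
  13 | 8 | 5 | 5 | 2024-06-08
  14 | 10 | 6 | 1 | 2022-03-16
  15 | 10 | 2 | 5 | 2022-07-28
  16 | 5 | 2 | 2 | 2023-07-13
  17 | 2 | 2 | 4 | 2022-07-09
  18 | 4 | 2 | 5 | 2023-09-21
SELECT category, AVG(price) AS avg_price FROM products GROUP BY category

Execution result:
category | avg_price
Accessories | 206.86
Audio | 379.40
Computing | 242.59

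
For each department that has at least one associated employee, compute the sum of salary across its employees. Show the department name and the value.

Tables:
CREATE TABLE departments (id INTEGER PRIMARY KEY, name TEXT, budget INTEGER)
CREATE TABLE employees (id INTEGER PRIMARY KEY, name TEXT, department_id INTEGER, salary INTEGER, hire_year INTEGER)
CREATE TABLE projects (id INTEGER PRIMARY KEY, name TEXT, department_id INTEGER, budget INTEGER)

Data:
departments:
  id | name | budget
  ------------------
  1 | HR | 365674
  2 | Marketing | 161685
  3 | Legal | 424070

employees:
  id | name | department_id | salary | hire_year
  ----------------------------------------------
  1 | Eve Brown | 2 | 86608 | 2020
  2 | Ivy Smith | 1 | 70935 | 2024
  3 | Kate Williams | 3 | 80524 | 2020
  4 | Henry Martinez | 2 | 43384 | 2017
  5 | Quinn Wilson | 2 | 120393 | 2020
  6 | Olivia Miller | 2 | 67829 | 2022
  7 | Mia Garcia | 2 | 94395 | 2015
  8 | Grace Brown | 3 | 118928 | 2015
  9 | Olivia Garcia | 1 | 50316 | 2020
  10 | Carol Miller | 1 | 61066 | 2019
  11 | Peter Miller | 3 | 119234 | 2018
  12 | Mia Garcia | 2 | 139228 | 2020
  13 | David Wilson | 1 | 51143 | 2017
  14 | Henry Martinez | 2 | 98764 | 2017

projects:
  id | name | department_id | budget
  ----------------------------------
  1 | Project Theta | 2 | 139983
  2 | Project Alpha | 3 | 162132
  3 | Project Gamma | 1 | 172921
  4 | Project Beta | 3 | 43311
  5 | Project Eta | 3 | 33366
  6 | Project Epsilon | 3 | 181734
SELECT p.name, SUM(c.salary) AS sum_salary FROM employees c JOIN departments p ON c.department_id = p.id GROUP BY p.id, p.name

Execution result:
name | sum_salary
HR | 233460
Marketing | 650601
Legal | 318686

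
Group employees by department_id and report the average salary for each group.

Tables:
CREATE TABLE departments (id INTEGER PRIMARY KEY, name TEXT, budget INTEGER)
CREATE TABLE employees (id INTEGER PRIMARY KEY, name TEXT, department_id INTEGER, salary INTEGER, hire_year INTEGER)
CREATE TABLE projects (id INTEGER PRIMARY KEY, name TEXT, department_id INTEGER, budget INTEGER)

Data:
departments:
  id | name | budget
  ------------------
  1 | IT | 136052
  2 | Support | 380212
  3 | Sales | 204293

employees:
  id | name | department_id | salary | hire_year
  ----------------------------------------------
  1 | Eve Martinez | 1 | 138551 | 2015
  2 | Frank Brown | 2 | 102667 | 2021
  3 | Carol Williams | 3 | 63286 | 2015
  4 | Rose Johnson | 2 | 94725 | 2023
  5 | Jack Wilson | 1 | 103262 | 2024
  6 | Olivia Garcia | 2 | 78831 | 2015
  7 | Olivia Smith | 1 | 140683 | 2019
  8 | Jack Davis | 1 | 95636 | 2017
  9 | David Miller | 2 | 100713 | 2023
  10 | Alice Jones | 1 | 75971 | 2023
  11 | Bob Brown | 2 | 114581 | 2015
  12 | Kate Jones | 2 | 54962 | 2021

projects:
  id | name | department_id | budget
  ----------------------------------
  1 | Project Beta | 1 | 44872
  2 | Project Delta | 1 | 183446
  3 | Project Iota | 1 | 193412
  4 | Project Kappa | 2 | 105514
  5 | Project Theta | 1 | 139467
SELECT department_id, AVG(salary) AS avg_salary FROM employees GROUP BY department_id

Execution result:
department_id | avg_salary
1 | 110820.60
2 | 91079.83
3 | 63286.00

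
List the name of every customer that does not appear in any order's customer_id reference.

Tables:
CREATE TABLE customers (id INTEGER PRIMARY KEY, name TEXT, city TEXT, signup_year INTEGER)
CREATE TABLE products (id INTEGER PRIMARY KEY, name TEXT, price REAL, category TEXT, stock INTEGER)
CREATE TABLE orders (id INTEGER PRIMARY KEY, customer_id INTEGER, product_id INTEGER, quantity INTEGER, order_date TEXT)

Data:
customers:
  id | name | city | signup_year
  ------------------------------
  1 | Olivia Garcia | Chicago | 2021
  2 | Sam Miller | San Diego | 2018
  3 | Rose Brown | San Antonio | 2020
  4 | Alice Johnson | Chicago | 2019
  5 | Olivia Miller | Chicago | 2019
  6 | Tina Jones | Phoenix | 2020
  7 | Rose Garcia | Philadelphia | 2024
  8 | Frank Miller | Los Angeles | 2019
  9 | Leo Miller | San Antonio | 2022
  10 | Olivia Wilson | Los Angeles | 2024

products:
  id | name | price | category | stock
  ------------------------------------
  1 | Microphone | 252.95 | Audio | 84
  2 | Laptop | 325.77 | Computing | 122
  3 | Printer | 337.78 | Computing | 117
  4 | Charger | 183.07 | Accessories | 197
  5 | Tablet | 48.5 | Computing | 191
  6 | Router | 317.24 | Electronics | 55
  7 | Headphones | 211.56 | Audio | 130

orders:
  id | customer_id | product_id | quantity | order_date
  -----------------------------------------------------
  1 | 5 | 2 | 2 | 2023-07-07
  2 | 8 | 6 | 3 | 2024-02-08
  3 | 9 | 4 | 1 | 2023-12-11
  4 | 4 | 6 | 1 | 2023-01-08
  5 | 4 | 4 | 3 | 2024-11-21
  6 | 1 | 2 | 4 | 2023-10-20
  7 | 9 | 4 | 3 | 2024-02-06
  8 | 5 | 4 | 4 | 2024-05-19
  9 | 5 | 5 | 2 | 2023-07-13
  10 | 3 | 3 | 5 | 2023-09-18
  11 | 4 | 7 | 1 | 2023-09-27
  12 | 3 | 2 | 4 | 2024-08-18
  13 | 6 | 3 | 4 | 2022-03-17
SELECT p.name FROM customers p LEFT JOIN orders c ON c.customer_id = p.id WHERE c.id IS NULL

Execution result:
name
Sam Miller
Rose Garcia
Olivia Wilson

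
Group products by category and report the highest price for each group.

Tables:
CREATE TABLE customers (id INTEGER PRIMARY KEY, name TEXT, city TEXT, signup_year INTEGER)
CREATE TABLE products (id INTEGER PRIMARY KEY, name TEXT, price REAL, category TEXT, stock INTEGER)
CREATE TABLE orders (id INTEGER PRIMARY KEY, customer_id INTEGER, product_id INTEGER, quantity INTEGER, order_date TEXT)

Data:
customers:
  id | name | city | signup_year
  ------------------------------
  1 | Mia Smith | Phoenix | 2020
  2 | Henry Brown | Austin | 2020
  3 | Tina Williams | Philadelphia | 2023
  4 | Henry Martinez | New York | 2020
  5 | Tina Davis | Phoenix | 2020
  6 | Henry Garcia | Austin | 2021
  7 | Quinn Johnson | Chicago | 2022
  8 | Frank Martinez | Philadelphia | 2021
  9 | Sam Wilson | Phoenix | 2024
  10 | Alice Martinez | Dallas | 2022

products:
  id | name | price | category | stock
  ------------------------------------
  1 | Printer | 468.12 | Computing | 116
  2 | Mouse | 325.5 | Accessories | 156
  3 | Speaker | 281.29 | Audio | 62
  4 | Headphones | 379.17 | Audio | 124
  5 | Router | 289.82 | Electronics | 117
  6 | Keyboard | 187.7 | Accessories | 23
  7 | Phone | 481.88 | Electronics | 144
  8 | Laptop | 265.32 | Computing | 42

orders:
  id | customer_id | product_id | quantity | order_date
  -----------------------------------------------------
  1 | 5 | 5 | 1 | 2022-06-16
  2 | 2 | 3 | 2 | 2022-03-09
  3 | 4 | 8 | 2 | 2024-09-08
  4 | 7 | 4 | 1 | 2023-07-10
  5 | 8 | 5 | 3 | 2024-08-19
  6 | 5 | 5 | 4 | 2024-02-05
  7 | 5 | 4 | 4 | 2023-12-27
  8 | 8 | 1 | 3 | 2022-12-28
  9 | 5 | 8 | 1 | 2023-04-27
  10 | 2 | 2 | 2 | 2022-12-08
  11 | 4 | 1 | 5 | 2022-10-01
SELECT category, MAX(price) AS max_price FROM products GROUP BY category

Execution result:
category | max_price
Accessories | 325.50
Audio | 379.17
Computing | 468.12
Electronics | 481.88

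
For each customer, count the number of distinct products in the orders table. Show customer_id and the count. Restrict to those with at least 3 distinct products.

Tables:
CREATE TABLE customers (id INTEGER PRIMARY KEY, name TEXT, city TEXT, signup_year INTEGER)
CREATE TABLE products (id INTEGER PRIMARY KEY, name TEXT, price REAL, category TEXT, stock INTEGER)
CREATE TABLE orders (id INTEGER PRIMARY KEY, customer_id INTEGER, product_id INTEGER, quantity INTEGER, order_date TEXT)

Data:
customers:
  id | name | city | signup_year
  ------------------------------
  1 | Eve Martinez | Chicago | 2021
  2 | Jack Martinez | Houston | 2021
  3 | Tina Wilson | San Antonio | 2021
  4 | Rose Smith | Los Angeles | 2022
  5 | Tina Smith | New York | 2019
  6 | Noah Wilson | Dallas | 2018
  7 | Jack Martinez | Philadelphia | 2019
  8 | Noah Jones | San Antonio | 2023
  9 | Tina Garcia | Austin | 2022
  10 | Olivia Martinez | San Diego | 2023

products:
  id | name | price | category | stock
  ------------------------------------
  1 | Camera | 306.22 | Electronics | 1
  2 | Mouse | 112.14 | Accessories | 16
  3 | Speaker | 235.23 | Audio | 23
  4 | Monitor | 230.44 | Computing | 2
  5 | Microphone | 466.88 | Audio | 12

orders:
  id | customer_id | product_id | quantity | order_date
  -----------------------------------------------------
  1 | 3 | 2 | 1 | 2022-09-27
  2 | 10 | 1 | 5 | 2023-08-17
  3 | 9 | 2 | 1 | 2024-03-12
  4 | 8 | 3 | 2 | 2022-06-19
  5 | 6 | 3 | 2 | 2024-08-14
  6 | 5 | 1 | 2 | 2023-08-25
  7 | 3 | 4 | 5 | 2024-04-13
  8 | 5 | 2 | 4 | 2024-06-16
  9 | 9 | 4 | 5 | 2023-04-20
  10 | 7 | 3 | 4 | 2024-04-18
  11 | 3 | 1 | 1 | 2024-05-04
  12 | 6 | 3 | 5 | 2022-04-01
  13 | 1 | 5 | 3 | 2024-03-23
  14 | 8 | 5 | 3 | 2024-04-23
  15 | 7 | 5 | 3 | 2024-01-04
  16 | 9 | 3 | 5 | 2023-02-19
SELECT customer_id, COUNT(DISTINCT product_id) AS distinct_product_count FROM orders GROUP BY customer_id HAVING COUNT(DISTINCT product_id) >= 3

Execution result:
customer_id | distinct_product_count
3 | 3
9 | 3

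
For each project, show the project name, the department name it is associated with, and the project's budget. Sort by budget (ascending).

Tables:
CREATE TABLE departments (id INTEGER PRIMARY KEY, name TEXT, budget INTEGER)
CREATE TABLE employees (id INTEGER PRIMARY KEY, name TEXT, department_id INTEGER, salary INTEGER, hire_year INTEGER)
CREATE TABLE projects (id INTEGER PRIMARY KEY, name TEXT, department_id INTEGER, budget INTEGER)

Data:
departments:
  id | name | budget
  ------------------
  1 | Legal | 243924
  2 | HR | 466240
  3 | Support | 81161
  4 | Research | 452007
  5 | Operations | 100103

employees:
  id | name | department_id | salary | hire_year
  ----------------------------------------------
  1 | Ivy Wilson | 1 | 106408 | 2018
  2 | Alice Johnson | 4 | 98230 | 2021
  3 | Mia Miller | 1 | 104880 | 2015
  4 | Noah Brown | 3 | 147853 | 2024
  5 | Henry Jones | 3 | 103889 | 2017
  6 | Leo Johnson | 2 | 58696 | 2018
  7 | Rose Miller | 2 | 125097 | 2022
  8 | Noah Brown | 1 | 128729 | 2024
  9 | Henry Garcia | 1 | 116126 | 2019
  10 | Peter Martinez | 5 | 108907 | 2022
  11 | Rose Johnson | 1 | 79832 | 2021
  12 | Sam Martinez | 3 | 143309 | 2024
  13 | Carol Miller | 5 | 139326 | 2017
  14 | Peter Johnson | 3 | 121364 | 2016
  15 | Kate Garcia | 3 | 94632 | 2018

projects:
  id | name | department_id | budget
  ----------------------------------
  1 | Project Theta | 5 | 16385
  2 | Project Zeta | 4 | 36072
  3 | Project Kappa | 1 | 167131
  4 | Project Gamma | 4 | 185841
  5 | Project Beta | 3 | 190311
SELECT c.name, p.name AS department, c.budget FROM projects c JOIN departments p ON c.department_id = p.id ORDER BY c.budget ASC

Execution result:
name | department | budget
Project Theta | Operations | 16385
Project Zeta | Research | 36072
Project Kappa | Legal | 167131
Project Gamma | Research | 185841
Project Beta | Support | 190311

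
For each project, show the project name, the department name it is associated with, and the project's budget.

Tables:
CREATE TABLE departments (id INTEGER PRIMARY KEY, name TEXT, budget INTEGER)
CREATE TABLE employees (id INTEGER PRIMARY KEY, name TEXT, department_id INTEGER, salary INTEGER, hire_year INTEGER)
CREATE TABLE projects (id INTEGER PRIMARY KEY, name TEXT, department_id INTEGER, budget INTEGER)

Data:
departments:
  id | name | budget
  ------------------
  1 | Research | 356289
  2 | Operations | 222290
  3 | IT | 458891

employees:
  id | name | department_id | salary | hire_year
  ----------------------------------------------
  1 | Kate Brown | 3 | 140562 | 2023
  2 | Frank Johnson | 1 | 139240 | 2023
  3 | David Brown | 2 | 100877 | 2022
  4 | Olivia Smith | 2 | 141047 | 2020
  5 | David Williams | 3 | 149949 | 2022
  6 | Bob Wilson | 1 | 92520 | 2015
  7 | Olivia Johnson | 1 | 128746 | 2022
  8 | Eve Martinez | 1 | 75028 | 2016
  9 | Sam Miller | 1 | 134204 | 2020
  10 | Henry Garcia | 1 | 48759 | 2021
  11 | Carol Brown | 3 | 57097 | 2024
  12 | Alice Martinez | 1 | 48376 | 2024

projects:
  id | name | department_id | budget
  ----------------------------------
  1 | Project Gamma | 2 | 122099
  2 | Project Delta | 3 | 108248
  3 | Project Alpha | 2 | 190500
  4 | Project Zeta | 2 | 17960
SELECT c.name, p.name AS department, c.budget FROM projects c JOIN departments p ON c.department_id = p.id

Execution result:
name | department | budget
Project Gamma | Operations | 122099
Project Delta | IT | 108248
Project Alpha | Operations | 190500
Project Zeta | Operations | 17960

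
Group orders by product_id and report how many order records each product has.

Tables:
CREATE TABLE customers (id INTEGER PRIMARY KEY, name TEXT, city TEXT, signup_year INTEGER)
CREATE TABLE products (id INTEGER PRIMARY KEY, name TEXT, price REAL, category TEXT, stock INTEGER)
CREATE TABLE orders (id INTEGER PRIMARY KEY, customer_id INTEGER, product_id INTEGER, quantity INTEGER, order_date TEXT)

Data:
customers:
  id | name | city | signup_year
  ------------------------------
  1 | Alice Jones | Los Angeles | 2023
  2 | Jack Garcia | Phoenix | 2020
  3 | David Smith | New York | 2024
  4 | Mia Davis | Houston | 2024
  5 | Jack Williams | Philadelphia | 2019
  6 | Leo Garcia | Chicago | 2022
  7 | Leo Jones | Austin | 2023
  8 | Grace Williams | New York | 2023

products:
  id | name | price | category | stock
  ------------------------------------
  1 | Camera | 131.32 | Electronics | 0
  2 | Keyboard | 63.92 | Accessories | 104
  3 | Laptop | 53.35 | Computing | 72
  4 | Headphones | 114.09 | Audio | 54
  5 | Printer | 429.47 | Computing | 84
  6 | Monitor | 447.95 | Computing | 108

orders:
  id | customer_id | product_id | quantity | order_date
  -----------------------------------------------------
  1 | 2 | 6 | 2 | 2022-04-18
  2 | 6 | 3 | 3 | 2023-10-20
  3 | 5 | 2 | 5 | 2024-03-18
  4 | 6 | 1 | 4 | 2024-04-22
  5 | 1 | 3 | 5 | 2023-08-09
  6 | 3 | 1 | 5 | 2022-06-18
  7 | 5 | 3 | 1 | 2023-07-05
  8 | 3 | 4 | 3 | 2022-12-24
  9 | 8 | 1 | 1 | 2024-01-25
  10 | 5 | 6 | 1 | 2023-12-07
SELECT product_id, COUNT(*) AS order_count FROM orders GROUP BY product_id

Execution result:
product_id | order_count
1 | 3
2 | 1
3 | 3
4 | 1
6 | 2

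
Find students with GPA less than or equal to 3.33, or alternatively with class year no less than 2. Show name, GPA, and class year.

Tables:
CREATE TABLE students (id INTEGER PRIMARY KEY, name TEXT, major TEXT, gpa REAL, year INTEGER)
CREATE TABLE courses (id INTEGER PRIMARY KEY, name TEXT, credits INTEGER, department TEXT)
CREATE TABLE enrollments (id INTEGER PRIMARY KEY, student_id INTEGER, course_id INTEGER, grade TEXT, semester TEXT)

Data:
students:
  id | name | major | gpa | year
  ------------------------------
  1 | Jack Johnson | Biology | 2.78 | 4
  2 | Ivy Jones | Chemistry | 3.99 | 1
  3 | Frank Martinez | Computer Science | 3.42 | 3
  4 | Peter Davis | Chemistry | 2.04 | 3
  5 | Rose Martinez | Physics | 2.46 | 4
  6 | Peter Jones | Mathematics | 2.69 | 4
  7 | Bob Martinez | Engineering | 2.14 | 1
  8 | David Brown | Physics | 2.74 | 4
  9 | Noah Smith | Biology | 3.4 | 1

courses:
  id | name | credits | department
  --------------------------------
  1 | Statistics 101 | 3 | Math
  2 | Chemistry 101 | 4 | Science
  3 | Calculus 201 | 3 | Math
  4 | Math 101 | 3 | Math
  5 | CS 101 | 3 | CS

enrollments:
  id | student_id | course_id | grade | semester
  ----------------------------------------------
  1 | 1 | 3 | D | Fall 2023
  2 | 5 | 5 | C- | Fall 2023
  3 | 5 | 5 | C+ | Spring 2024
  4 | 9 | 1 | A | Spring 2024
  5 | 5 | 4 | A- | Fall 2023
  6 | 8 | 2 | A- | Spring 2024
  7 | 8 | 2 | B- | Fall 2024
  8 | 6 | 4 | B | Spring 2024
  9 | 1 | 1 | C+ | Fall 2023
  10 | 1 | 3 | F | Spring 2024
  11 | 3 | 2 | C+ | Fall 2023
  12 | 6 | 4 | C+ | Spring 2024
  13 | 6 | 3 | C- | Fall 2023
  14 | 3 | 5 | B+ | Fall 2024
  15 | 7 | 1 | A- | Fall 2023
SELECT name, gpa, year FROM students WHERE gpa <= 3.33 OR year >= 2

Execution result:
name | gpa | year
Jack Johnson | 2.78 | 4
Frank Martinez | 3.42 | 3
Peter Davis | 2.04 | 3
Rose Martinez | 2.46 | 4
Peter Jones | 2.69 | 4
Bob Martinez | 2.14 | 1
David Brown | 2.74 | 4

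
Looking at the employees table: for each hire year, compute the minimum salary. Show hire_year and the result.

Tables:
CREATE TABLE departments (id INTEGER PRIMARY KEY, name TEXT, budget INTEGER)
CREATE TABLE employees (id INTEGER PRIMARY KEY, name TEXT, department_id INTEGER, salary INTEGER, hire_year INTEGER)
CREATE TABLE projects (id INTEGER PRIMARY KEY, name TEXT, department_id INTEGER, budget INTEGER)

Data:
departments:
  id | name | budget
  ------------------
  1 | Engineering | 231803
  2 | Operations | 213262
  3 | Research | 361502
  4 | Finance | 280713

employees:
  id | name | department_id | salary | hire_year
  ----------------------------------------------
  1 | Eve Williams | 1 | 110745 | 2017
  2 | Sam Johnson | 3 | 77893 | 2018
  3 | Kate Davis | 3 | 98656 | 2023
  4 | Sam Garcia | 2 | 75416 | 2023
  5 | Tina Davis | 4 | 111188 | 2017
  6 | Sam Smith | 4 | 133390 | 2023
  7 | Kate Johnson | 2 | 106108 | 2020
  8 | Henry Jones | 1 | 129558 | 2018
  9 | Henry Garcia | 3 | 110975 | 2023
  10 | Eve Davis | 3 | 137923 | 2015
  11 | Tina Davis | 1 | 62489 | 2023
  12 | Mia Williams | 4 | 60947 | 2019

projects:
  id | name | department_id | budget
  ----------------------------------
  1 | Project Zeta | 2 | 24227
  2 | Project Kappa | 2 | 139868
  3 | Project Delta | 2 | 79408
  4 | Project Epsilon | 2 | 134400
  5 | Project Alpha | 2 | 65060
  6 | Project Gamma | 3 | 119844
SELECT hire_year, MIN(salary) AS min_salary FROM employees GROUP BY hire_year

Execution result:
hire_year | min_salary
2015 | 137923
2017 | 110745
2018 | 77893
2019 | 60947
2020 | 106108
2023 | 62489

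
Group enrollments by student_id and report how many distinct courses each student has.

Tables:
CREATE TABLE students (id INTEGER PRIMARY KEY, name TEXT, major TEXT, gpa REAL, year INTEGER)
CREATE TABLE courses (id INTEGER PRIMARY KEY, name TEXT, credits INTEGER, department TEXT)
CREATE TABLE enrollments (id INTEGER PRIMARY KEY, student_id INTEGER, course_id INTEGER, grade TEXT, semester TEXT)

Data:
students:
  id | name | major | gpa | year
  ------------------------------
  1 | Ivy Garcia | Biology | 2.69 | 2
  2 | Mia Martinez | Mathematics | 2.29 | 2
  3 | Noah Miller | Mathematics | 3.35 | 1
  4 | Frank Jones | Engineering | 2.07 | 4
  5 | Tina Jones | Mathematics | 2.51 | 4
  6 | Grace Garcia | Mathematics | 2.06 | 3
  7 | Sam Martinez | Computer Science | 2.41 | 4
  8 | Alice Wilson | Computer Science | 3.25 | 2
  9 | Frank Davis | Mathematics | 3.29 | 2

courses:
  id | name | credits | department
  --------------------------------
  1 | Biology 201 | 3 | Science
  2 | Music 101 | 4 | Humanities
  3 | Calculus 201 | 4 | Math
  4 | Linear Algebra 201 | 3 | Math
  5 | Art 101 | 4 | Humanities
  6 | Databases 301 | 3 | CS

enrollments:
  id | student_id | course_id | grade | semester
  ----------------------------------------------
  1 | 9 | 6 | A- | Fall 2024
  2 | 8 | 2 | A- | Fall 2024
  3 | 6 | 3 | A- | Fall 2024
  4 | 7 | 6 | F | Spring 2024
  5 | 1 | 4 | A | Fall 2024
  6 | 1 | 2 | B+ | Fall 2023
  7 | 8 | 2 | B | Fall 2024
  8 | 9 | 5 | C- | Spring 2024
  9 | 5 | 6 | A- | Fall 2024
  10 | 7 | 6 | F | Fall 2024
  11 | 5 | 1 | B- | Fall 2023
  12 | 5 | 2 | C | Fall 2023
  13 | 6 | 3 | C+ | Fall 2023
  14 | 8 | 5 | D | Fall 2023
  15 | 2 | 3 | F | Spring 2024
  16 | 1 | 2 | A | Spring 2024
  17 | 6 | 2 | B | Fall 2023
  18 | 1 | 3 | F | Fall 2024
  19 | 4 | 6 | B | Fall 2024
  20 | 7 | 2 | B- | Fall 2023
SELECT student_id, COUNT(DISTINCT course_id) AS distinct_course_count FROM enrollments GROUP BY student_id

Execution result:
student_id | distinct_course_count
1 | 3
2 | 1
4 | 1
5 | 3
6 | 2
7 | 2
8 | 2
9 | 2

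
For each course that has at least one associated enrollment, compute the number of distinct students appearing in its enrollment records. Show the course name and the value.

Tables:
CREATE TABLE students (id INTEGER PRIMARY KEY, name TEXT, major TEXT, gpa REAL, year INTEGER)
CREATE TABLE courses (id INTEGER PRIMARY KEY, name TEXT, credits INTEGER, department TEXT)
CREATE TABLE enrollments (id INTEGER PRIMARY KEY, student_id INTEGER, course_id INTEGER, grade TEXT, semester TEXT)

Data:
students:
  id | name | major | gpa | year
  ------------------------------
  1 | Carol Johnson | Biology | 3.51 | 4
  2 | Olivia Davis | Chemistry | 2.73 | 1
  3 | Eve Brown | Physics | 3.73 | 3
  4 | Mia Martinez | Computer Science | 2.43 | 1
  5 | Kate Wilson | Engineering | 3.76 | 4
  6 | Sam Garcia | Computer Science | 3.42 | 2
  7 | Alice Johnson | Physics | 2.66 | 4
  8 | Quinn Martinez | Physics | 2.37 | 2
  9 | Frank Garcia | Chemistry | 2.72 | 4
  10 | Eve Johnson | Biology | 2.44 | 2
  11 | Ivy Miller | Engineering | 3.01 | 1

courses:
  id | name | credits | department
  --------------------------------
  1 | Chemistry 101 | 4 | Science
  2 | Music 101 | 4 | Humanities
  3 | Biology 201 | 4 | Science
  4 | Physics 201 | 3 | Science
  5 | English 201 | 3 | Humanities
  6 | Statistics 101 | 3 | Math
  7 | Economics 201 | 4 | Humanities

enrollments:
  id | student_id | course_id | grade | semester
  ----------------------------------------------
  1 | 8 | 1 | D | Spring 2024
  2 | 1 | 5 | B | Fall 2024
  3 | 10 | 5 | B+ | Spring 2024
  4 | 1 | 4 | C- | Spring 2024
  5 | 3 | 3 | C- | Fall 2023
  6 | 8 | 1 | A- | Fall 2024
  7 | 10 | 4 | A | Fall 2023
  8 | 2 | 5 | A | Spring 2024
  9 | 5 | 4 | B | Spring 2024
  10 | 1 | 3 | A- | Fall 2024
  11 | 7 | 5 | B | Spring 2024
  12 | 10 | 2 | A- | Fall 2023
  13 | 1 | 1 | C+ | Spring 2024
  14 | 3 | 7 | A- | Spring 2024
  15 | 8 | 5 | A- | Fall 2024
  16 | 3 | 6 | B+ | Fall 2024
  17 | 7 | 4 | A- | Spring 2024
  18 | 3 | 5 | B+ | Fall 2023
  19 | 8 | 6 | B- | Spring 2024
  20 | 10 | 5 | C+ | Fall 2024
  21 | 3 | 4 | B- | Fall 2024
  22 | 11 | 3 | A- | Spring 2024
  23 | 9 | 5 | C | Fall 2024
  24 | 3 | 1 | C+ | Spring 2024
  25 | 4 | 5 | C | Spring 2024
SELECT p.name, COUNT(DISTINCT c.student_id) AS distinct_student_count FROM enrollments c JOIN courses p ON c.course_id = p.id GROUP BY p.id, p.name

Execution result:
name | distinct_student_count
Chemistry 101 | 3
Music 101 | 1
Biology 201 | 3
Physics 201 | 5
English 201 | 8
Statistics 101 | 2
Economics 201 | 1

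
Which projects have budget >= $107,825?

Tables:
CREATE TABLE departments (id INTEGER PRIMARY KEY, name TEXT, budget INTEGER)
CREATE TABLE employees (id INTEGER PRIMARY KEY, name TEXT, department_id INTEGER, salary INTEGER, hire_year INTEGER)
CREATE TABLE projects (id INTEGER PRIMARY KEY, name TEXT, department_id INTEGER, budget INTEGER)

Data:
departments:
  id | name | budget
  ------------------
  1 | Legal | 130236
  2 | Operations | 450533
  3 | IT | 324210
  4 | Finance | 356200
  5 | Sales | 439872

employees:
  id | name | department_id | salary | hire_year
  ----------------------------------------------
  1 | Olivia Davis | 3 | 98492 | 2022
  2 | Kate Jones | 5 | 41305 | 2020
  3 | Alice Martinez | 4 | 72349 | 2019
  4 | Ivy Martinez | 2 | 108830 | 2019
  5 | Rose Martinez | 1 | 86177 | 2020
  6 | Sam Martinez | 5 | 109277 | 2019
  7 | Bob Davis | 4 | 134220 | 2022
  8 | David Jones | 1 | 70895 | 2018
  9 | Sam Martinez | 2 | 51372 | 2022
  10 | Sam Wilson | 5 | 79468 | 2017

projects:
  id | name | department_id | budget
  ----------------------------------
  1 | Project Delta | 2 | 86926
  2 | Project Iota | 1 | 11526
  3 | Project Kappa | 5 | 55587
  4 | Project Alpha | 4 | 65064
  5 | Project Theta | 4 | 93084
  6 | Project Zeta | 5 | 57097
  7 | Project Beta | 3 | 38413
SELECT name, budget FROM projects WHERE budget >= 107825

Execution result:
(no rows)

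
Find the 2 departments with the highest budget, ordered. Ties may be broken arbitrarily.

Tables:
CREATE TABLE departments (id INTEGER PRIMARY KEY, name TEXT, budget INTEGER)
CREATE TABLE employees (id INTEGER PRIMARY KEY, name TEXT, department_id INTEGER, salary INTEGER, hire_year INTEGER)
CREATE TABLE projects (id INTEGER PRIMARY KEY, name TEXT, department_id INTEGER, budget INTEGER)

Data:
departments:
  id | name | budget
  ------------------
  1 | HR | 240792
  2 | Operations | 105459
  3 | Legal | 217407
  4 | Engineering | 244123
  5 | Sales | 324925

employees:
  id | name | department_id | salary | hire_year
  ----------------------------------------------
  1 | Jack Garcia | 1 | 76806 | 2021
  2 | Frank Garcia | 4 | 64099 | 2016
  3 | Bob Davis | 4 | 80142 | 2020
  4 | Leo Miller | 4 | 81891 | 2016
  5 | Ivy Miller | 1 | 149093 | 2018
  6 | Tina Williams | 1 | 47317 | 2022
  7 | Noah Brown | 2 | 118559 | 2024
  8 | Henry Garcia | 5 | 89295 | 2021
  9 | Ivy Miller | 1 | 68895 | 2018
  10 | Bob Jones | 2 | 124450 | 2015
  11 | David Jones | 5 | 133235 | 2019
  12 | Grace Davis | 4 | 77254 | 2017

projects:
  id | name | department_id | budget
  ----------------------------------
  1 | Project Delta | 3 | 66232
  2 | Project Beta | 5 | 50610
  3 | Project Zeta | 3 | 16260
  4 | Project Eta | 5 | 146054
SELECT name, budget FROM departments ORDER BY budget DESC LIMIT 2

Execution result:
name | budget
Sales | 324925
Engineering | 244123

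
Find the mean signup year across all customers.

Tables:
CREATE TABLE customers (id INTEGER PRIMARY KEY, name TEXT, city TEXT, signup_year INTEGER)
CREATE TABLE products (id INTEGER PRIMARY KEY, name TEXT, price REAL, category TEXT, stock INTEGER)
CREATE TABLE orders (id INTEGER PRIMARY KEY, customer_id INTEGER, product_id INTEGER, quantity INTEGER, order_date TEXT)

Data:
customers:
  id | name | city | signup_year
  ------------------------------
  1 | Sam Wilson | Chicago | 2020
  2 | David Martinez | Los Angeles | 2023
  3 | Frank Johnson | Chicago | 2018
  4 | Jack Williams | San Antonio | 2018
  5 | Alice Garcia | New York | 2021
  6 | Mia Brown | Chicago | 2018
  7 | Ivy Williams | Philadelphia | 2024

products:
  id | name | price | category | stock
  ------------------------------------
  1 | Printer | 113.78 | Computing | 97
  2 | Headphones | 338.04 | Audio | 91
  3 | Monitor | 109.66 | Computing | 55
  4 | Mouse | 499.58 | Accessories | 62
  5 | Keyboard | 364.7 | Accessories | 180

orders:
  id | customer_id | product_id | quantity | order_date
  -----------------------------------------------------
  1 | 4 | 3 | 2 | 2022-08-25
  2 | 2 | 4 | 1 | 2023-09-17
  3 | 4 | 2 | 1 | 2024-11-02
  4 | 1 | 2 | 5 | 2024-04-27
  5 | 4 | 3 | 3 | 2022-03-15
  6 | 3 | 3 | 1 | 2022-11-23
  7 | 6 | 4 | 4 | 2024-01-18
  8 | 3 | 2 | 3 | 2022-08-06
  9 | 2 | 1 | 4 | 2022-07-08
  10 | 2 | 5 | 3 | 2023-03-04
SELECT AVG(signup_year) FROM customers

Execution result:
2020.29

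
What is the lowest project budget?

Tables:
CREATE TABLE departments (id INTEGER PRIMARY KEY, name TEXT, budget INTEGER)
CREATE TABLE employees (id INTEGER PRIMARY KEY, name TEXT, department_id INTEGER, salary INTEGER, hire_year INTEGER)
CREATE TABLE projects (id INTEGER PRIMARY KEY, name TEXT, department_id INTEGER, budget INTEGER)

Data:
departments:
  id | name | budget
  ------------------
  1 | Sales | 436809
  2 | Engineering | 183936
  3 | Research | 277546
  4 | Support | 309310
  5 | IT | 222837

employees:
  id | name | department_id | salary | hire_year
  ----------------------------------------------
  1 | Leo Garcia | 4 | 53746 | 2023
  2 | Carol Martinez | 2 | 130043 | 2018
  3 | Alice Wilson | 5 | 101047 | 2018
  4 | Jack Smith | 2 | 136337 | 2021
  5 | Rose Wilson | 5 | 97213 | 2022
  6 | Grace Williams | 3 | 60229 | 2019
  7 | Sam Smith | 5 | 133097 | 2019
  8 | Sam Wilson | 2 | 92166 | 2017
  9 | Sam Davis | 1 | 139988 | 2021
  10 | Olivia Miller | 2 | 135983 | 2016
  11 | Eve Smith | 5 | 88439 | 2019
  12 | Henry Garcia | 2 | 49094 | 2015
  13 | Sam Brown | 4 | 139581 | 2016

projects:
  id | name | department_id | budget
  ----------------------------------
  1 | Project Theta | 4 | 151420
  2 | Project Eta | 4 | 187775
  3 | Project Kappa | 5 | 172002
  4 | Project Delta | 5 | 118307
SELECT MIN(budget) FROM projects

Execution result:
118307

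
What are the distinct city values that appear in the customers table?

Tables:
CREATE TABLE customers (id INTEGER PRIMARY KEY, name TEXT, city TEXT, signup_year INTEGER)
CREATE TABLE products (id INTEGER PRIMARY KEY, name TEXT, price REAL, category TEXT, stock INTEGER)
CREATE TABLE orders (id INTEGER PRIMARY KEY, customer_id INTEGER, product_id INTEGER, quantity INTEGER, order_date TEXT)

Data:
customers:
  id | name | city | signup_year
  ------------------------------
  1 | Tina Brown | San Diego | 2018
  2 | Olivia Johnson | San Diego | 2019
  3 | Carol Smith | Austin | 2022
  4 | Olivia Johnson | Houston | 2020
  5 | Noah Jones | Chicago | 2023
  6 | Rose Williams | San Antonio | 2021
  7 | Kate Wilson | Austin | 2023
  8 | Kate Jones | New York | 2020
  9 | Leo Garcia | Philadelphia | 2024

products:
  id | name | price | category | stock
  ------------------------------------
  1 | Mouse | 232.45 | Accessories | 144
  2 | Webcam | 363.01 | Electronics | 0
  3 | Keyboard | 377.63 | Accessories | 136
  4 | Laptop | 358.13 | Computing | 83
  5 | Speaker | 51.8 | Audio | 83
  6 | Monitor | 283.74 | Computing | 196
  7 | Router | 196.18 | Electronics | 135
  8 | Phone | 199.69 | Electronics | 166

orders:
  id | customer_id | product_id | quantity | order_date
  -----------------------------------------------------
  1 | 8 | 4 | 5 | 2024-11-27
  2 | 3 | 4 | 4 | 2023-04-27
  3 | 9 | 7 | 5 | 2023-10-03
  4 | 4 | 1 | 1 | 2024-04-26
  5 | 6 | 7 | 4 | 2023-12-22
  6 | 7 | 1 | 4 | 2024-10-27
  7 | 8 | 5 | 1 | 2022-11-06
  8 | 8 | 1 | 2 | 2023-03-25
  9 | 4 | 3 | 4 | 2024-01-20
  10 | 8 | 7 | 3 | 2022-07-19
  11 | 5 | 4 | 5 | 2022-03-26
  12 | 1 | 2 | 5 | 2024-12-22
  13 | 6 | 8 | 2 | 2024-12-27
SELECT DISTINCT city FROM customers

Execution result:
city
San Diego
Austin
Houston
Chicago
San Antonio
New York
Philadelphia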